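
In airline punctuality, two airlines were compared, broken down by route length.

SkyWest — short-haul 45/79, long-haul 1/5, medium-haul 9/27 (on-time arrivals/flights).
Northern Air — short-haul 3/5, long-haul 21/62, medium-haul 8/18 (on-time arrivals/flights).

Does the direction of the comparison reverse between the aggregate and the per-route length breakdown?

Short-haul: SkyWest 45/79 = 57.0%, Northern Air 3/5 = 60.0% → Northern Air
Long-haul: SkyWest 1/5 = 20.0%, Northern Air 21/62 = 33.9% → Northern Air
Medium-haul: SkyWest 9/27 = 33.3%, Northern Air 8/18 = 44.4% → Northern Air
Overall: SkyWest 55/111 = 49.5%, Northern Air 32/85 = 37.6% → SkyWest
Northern Air wins each route group but SkyWest wins overall — the comparison reverses. Northern Air's flights skew toward long-haul, which has a lower base rate.

Yes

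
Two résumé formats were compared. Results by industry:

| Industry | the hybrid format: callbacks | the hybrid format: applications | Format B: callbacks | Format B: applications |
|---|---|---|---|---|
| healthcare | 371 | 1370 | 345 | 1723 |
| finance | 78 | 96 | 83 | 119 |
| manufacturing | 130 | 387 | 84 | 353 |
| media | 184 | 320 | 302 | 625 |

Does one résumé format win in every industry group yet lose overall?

Healthcare: the hybrid format 371/1370 = 27.1%, Format B 345/1723 = 20.0% → the hybrid format
Finance: the hybrid format 78/96 = 81.2%, Format B 83/119 = 69.7% → the hybrid format
Manufacturing: the hybrid format 130/387 = 33.6%, Format B 84/353 = 23.8% → the hybrid format
Media: the hybrid format 184/320 = 57.5%, Format B 302/625 = 48.3% → the hybrid format
Overall: the hybrid format 763/2173 = 35.1%, Format B 814/2820 = 28.9% → the hybrid format
The hybrid format wins overall and in every industry group — no reversal.

No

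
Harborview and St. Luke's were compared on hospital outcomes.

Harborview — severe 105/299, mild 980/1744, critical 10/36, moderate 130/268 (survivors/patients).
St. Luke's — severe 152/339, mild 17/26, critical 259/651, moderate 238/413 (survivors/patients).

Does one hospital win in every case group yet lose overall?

Severe: Harborview 105/299 = 35.1%, St. Luke's 152/339 = 44.8% → St. Luke's
Mild: Harborview 980/1744 = 56.2%, St. Luke's 17/26 = 65.4% → St. Luke's
Critical: Harborview 10/36 = 27.8%, St. Luke's 259/651 = 39.8% → St. Luke's
Moderate: Harborview 130/268 = 48.5%, St. Luke's 238/413 = 57.6% → St. Luke's
Overall: Harborview 1225/2347 = 52.2%, St. Luke's 666/1429 = 46.6% → Harborview
St. Luke's wins each case group but Harborview wins overall — the comparison reverses. St. Luke's's patients skew toward critical, which has a lower base rate.

Yes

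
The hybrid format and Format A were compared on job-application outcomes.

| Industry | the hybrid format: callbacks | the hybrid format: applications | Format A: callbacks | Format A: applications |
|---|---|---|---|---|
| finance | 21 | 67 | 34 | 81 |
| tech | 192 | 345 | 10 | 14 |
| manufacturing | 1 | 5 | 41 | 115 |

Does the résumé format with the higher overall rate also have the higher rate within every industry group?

No

Finance: the hybrid format 21/67 = 31.3%, Format A 34/81 = 42.0% → Format A
Tech: the hybrid format 192/345 = 55.7%, Format A 10/14 = 71.4% → Format A
Manufacturing: the hybrid format 1/5 = 20.0%, Format A 41/115 = 35.7% → Format A
Overall: the hybrid format 214/417 = 51.3%, Format A 85/210 = 40.5% → the hybrid format
Format A wins each industry group but the hybrid format wins overall — the comparison reverses. Format A's applications skew toward manufacturing, which has a lower base rate.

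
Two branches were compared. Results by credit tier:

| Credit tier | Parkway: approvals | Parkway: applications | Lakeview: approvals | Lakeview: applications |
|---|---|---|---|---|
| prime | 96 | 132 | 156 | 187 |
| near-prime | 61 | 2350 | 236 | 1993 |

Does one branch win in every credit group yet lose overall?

No

Prime: Parkway 96/132 = 72.7%, Lakeview 156/187 = 83.4% → Lakeview
Near-prime: Parkway 61/2350 = 2.6%, Lakeview 236/1993 = 11.8% → Lakeview
Overall: Parkway 157/2482 = 6.3%, Lakeview 392/2180 = 18.0% → Lakeview
Lakeview wins overall and in every credit group — no reversal.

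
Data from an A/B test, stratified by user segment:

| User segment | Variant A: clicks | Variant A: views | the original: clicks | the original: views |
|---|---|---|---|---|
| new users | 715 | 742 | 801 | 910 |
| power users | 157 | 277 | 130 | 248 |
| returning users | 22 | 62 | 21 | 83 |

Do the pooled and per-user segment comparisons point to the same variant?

New users: Variant A 715/742 = 96.4%, the original 801/910 = 88.0% → Variant A
Power users: Variant A 157/277 = 56.7%, the original 130/248 = 52.4% → Variant A
Returning users: Variant A 22/62 = 35.5%, the original 21/83 = 25.3% → Variant A
Overall: Variant A 894/1081 = 82.7%, the original 952/1241 = 76.7% → Variant A
Variant A wins overall and in every user group — no reversal.

Yes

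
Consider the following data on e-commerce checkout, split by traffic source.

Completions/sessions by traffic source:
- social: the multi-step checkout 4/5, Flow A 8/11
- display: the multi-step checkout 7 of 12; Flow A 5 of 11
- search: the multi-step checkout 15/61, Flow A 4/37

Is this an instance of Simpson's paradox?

No

Social: the multi-step checkout 4/5 = 80.0%, Flow A 8/11 = 72.7% → the multi-step checkout
Display: the multi-step checkout 7/12 = 58.3%, Flow A 5/11 = 45.5% → the multi-step checkout
Search: the multi-step checkout 15/61 = 24.6%, Flow A 4/37 = 10.8% → the multi-step checkout
Overall: the multi-step checkout 26/78 = 33.3%, Flow A 17/59 = 28.8% → the multi-step checkout
The multi-step checkout wins overall and in every traffic group — no reversal.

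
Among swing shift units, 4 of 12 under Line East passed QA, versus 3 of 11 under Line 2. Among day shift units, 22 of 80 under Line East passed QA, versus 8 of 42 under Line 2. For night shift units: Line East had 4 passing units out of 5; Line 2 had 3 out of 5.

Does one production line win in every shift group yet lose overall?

Swing shift: Line East 4/12 = 33.3%, Line 2 3/11 = 27.3% → Line East
Day shift: Line East 22/80 = 27.5%, Line 2 8/42 = 19.0% → Line East
Night shift: Line East 4/5 = 80.0%, Line 2 3/5 = 60.0% → Line East
Overall: Line East 30/97 = 30.9%, Line 2 14/58 = 24.1% → Line East
Line East wins overall and in every shift group — no reversal.

No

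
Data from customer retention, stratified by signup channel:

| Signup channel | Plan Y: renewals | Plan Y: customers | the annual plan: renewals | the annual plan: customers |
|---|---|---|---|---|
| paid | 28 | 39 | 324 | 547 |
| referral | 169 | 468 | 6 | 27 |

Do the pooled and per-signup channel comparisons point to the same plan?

No

Paid: Plan Y 28/39 = 71.8%, the annual plan 324/547 = 59.2% → Plan Y
Referral: Plan Y 169/468 = 36.1%, the annual plan 6/27 = 22.2% → Plan Y
Overall: Plan Y 197/507 = 38.9%, the annual plan 330/574 = 57.5% → the annual plan
Plan Y wins each signup group but the annual plan wins overall — the comparison reverses. Plan Y's customers skew toward referral, which has a lower base rate.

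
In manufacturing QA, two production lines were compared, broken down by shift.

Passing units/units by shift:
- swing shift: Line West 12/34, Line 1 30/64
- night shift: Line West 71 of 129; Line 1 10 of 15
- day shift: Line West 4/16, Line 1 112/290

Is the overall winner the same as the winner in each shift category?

No

Swing shift: Line West 12/34 = 35.3%, Line 1 30/64 = 46.9% → Line 1
Night shift: Line West 71/129 = 55.0%, Line 1 10/15 = 66.7% → Line 1
Day shift: Line West 4/16 = 25.0%, Line 1 112/290 = 38.6% → Line 1
Overall: Line West 87/179 = 48.6%, Line 1 152/369 = 41.2% → Line West
Line 1 wins each shift group but Line West wins overall — the comparison reverses. Line 1's units skew toward day shift, which has a lower base rate.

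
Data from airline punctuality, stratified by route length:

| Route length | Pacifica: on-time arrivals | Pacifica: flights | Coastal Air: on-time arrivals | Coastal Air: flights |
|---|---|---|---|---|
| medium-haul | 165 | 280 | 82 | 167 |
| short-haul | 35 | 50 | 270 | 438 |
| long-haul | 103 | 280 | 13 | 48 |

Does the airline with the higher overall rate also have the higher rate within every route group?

No

Medium-haul: Pacifica 165/280 = 58.9%, Coastal Air 82/167 = 49.1% → Pacifica
Short-haul: Pacifica 35/50 = 70.0%, Coastal Air 270/438 = 61.6% → Pacifica
Long-haul: Pacifica 103/280 = 36.8%, Coastal Air 13/48 = 27.1% → Pacifica
Overall: Pacifica 303/610 = 49.7%, Coastal Air 365/653 = 55.9% → Coastal Air
Pacifica wins each route group but Coastal Air wins overall — the comparison reverses. Pacifica's flights skew toward long-haul, which has a lower base rate.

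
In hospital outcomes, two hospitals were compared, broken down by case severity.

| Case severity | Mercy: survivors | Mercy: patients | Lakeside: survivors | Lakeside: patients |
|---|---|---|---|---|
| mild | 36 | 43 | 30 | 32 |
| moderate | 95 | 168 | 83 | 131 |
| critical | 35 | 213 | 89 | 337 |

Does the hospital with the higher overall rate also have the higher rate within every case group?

Mild: Mercy 36/43 = 83.7%, Lakeside 30/32 = 93.8% → Lakeside
Moderate: Mercy 95/168 = 56.5%, Lakeside 83/131 = 63.4% → Lakeside
Critical: Mercy 35/213 = 16.4%, Lakeside 89/337 = 26.4% → Lakeside
Overall: Mercy 166/424 = 39.2%, Lakeside 202/500 = 40.4% → Lakeside
Lakeside wins overall and in every case group — no reversal.

Yes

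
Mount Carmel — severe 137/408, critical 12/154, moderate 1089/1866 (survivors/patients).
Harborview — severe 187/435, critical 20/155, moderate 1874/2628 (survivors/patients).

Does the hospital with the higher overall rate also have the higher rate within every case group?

Severe: Mount Carmel 137/408 = 33.6%, Harborview 187/435 = 43.0% → Harborview
Critical: Mount Carmel 12/154 = 7.8%, Harborview 20/155 = 12.9% → Harborview
Moderate: Mount Carmel 1089/1866 = 58.4%, Harborview 1874/2628 = 71.3% → Harborview
Overall: Mount Carmel 1238/2428 = 51.0%, Harborview 2081/3218 = 64.7% → Harborview
Harborview wins overall and in every case group — no reversal.

Yes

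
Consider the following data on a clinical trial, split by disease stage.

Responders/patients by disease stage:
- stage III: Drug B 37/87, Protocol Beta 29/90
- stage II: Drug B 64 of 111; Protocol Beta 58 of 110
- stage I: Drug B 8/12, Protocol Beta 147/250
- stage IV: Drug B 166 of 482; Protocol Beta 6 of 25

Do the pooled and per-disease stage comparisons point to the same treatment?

Stage III: Drug B 37/87 = 42.5%, Protocol Beta 29/90 = 32.2% → Drug B
Stage II: Drug B 64/111 = 57.7%, Protocol Beta 58/110 = 52.7% → Drug B
Stage I: Drug B 8/12 = 66.7%, Protocol Beta 147/250 = 58.8% → Drug B
Stage IV: Drug B 166/482 = 34.4%, Protocol Beta 6/25 = 24.0% → Drug B
Overall: Drug B 275/692 = 39.7%, Protocol Beta 240/475 = 50.5% → Protocol Beta
Drug B wins each disease group but Protocol Beta wins overall — the comparison reverses. Drug B's patients skew toward stage IV, which has a lower base rate.

No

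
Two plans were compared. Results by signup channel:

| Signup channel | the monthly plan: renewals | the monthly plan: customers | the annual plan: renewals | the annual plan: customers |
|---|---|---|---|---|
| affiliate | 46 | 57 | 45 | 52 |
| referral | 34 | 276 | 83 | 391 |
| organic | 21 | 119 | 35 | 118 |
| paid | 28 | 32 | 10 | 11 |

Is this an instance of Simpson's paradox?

No

Affiliate: the monthly plan 46/57 = 80.7%, the annual plan 45/52 = 86.5% → the annual plan
Referral: the monthly plan 34/276 = 12.3%, the annual plan 83/391 = 21.2% → the annual plan
Organic: the monthly plan 21/119 = 17.6%, the annual plan 35/118 = 29.7% → the annual plan
Paid: the monthly plan 28/32 = 87.5%, the annual plan 10/11 = 90.9% → the annual plan
Overall: the monthly plan 129/484 = 26.7%, the annual plan 173/572 = 30.2% → the annual plan
The annual plan wins overall and in every signup group — no reversal.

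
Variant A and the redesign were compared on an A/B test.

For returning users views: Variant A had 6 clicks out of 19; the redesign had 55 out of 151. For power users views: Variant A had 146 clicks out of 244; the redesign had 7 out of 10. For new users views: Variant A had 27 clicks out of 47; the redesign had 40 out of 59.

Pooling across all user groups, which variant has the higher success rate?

Variant A

Returning users: Variant A 6/19 = 31.6%, the redesign 55/151 = 36.4% → the redesign
Power users: Variant A 146/244 = 59.8%, the redesign 7/10 = 70.0% → the redesign
New users: Variant A 27/47 = 57.4%, the redesign 40/59 = 67.8% → the redesign
Overall: Variant A 179/310 = 57.7%, the redesign 102/220 = 46.4% → Variant A
(The redesign wins every user group but Variant A wins overall — the redesign's views skew toward the low-rate returning users group.)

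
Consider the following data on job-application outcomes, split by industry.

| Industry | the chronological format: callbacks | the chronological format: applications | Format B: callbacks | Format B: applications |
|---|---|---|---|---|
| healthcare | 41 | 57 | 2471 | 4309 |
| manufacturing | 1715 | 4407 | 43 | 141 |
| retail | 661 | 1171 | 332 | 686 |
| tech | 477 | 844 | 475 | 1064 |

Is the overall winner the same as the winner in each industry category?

No

Healthcare: the chronological format 41/57 = 71.9%, Format B 2471/4309 = 57.3% → the chronological format
Manufacturing: the chronological format 1715/4407 = 38.9%, Format B 43/141 = 30.5% → the chronological format
Retail: the chronological format 661/1171 = 56.4%, Format B 332/686 = 48.4% → the chronological format
Tech: the chronological format 477/844 = 56.5%, Format B 475/1064 = 44.6% → the chronological format
Overall: the chronological format 2894/6479 = 44.7%, Format B 3321/6200 = 53.6% → Format B
The chronological format wins each industry group but Format B wins overall — the comparison reverses. The chronological format's applications skew toward manufacturing, which has a lower base rate.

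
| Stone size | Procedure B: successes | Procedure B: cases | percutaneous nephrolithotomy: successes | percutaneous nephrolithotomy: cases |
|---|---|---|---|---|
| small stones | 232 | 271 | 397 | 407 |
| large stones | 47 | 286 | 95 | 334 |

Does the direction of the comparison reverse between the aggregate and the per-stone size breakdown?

No

Small stones: Procedure B 232/271 = 85.6%, percutaneous nephrolithotomy 397/407 = 97.5% → percutaneous nephrolithotomy
Large stones: Procedure B 47/286 = 16.4%, percutaneous nephrolithotomy 95/334 = 28.4% → percutaneous nephrolithotomy
Overall: Procedure B 279/557 = 50.1%, percutaneous nephrolithotomy 492/741 = 66.4% → percutaneous nephrolithotomy
Percutaneous nephrolithotomy wins overall and in every stone group — no reversal.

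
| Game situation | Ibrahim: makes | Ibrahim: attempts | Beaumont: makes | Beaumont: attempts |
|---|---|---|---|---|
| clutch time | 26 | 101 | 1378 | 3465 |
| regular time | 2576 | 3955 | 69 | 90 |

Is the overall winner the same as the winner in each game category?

Clutch time: Ibrahim 26/101 = 25.7%, Beaumont 1378/3465 = 39.8% → Beaumont
Regular time: Ibrahim 2576/3955 = 65.1%, Beaumont 69/90 = 76.7% → Beaumont
Overall: Ibrahim 2602/4056 = 64.2%, Beaumont 1447/3555 = 40.7% → Ibrahim
Beaumont wins each game group but Ibrahim wins overall — the comparison reverses. Beaumont's attempts skew toward clutch time, which has a lower base rate.

No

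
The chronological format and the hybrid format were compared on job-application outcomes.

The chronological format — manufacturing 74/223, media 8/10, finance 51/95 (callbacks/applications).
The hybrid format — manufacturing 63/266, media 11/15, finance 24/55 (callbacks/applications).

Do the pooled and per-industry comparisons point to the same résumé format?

Manufacturing: the chronological format 74/223 = 33.2%, the hybrid format 63/266 = 23.7% → the chronological format
Media: the chronological format 8/10 = 80.0%, the hybrid format 11/15 = 73.3% → the chronological format
Finance: the chronological format 51/95 = 53.7%, the hybrid format 24/55 = 43.6% → the chronological format
Overall: the chronological format 133/328 = 40.5%, the hybrid format 98/336 = 29.2% → the chronological format
The chronological format wins overall and in every industry group — no reversal.

Yes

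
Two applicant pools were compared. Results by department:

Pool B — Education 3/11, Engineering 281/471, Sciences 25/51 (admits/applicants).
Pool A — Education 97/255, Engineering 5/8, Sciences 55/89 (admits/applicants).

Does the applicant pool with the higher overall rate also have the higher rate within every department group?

Education: Pool B 3/11 = 27.3%, Pool A 97/255 = 38.0% → Pool A
Engineering: Pool B 281/471 = 59.7%, Pool A 5/8 = 62.5% → Pool A
Sciences: Pool B 25/51 = 49.0%, Pool A 55/89 = 61.8% → Pool A
Overall: Pool B 309/533 = 58.0%, Pool A 157/352 = 44.6% → Pool B
Pool A wins each department group but Pool B wins overall — the comparison reverses. Pool A's applicants skew toward Education, which has a lower base rate.

No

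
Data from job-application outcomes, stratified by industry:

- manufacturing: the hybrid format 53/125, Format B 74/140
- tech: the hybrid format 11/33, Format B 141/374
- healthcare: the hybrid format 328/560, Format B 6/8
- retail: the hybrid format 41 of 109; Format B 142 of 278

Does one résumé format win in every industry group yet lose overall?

Manufacturing: the hybrid format 53/125 = 42.4%, Format B 74/140 = 52.9% → Format B
Tech: the hybrid format 11/33 = 33.3%, Format B 141/374 = 37.7% → Format B
Healthcare: the hybrid format 328/560 = 58.6%, Format B 6/8 = 75.0% → Format B
Retail: the hybrid format 41/109 = 37.6%, Format B 142/278 = 51.1% → Format B
Overall: the hybrid format 433/827 = 52.4%, Format B 363/800 = 45.4% → the hybrid format
Format B wins each industry group but the hybrid format wins overall — the comparison reverses. Format B's applications skew toward tech, which has a lower base rate.

Yes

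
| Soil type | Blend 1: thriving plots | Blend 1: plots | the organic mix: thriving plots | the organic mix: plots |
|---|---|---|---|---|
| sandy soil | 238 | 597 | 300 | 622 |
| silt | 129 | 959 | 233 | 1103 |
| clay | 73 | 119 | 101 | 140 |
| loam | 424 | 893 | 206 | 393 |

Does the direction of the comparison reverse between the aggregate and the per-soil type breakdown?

Sandy soil: Blend 1 238/597 = 39.9%, the organic mix 300/622 = 48.2% → the organic mix
Silt: Blend 1 129/959 = 13.5%, the organic mix 233/1103 = 21.1% → the organic mix
Clay: Blend 1 73/119 = 61.3%, the organic mix 101/140 = 72.1% → the organic mix
Loam: Blend 1 424/893 = 47.5%, the organic mix 206/393 = 52.4% → the organic mix
Overall: Blend 1 864/2568 = 33.6%, the organic mix 840/2258 = 37.2% → the organic mix
The organic mix wins overall and in every soil group — no reversal.

No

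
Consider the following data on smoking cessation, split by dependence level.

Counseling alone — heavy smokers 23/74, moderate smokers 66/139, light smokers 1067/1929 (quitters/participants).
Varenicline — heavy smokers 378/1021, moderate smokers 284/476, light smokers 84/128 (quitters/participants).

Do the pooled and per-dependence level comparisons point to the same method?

Heavy smokers: counseling alone 23/74 = 31.1%, varenicline 378/1021 = 37.0% → varenicline
Moderate smokers: counseling alone 66/139 = 47.5%, varenicline 284/476 = 59.7% → varenicline
Light smokers: counseling alone 1067/1929 = 55.3%, varenicline 84/128 = 65.6% → varenicline
Overall: counseling alone 1156/2142 = 54.0%, varenicline 746/1625 = 45.9% → counseling alone
Varenicline wins each dependence group but counseling alone wins overall — the comparison reverses. Varenicline's participants skew toward heavy smokers, which has a lower base rate.

No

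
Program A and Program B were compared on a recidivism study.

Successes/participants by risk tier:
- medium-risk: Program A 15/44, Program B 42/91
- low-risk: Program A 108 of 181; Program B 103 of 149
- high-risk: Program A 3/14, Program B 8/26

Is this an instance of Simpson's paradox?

No

Medium-risk: Program A 15/44 = 34.1%, Program B 42/91 = 46.2% → Program B
Low-risk: Program A 108/181 = 59.7%, Program B 103/149 = 69.1% → Program B
High-risk: Program A 3/14 = 21.4%, Program B 8/26 = 30.8% → Program B
Overall: Program A 126/239 = 52.7%, Program B 153/266 = 57.5% → Program B
Program B wins overall and in every risk group — no reversal.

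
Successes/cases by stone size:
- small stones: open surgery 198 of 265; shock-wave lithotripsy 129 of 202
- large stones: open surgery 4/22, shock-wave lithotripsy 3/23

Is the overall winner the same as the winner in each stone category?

Small stones: open surgery 198/265 = 74.7%, shock-wave lithotripsy 129/202 = 63.9% → open surgery
Large stones: open surgery 4/22 = 18.2%, shock-wave lithotripsy 3/23 = 13.0% → open surgery
Overall: open surgery 202/287 = 70.4%, shock-wave lithotripsy 132/225 = 58.7% → open surgery
Open surgery wins overall and in every stone group — no reversal.

Yes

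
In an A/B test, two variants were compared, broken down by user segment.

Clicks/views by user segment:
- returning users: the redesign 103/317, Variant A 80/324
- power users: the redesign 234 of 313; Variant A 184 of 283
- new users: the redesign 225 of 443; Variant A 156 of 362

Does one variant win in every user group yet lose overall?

No

Returning users: the redesign 103/317 = 32.5%, Variant A 80/324 = 24.7% → the redesign
Power users: the redesign 234/313 = 74.8%, Variant A 184/283 = 65.0% → the redesign
New users: the redesign 225/443 = 50.8%, Variant A 156/362 = 43.1% → the redesign
Overall: the redesign 562/1073 = 52.4%, Variant A 420/969 = 43.3% → the redesign
The redesign wins overall and in every user group — no reversal.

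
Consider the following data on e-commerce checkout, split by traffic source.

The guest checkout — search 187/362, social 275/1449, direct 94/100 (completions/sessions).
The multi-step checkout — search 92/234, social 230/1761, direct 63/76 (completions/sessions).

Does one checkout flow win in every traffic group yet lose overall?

No

Search: the guest checkout 187/362 = 51.7%, the multi-step checkout 92/234 = 39.3% → the guest checkout
Social: the guest checkout 275/1449 = 19.0%, the multi-step checkout 230/1761 = 13.1% → the guest checkout
Direct: the guest checkout 94/100 = 94.0%, the multi-step checkout 63/76 = 82.9% → the guest checkout
Overall: the guest checkout 556/1911 = 29.1%, the multi-step checkout 385/2071 = 18.6% → the guest checkout
The guest checkout wins overall and in every traffic group — no reversal.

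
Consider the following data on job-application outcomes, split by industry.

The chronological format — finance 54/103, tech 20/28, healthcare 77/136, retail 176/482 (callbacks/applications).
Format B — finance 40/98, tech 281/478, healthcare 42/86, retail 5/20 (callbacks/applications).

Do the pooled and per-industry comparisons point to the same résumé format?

No

Finance: the chronological format 54/103 = 52.4%, Format B 40/98 = 40.8% → the chronological format
Tech: the chronological format 20/28 = 71.4%, Format B 281/478 = 58.8% → the chronological format
Healthcare: the chronological format 77/136 = 56.6%, Format B 42/86 = 48.8% → the chronological format
Retail: the chronological format 176/482 = 36.5%, Format B 5/20 = 25.0% → the chronological format
Overall: the chronological format 327/749 = 43.7%, Format B 368/682 = 54.0% → Format B
The chronological format wins each industry group but Format B wins overall — the comparison reverses. The chronological format's applications skew toward retail, which has a lower base rate.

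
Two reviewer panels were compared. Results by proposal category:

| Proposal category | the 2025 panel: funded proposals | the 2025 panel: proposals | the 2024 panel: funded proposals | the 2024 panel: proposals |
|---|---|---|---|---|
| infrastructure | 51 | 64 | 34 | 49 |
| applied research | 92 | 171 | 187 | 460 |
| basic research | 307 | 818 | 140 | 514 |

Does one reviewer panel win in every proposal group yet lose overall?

No

Infrastructure: the 2025 panel 51/64 = 79.7%, the 2024 panel 34/49 = 69.4% → the 2025 panel
Applied research: the 2025 panel 92/171 = 53.8%, the 2024 panel 187/460 = 40.7% → the 2025 panel
Basic research: the 2025 panel 307/818 = 37.5%, the 2024 panel 140/514 = 27.2% → the 2025 panel
Overall: the 2025 panel 450/1053 = 42.7%, the 2024 panel 361/1023 = 35.3% → the 2025 panel
The 2025 panel wins overall and in every proposal group — no reversal.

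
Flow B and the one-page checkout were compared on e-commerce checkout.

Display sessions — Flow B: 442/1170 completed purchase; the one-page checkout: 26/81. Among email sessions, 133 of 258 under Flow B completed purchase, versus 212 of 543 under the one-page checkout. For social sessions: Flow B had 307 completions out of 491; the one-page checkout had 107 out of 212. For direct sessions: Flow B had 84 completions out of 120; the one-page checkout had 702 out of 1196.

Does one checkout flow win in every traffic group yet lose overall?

Yes

Display: Flow B 442/1170 = 37.8%, the one-page checkout 26/81 = 32.1% → Flow B
Email: Flow B 133/258 = 51.6%, the one-page checkout 212/543 = 39.0% → Flow B
Social: Flow B 307/491 = 62.5%, the one-page checkout 107/212 = 50.5% → Flow B
Direct: Flow B 84/120 = 70.0%, the one-page checkout 702/1196 = 58.7% → Flow B
Overall: Flow B 966/2039 = 47.4%, the one-page checkout 1047/2032 = 51.5% → the one-page checkout
Flow B wins each traffic group but the one-page checkout wins overall — the comparison reverses. Flow B's sessions skew toward display, which has a lower base rate.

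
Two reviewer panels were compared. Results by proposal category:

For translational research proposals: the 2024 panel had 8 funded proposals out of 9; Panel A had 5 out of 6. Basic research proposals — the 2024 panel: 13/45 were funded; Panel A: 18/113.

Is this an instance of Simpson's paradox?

No

Translational research: the 2024 panel 8/9 = 88.9%, Panel A 5/6 = 83.3% → the 2024 panel
Basic research: the 2024 panel 13/45 = 28.9%, Panel A 18/113 = 15.9% → the 2024 panel
Overall: the 2024 panel 21/54 = 38.9%, Panel A 23/119 = 19.3% → the 2024 panel
The 2024 panel wins overall and in every proposal group — no reversal.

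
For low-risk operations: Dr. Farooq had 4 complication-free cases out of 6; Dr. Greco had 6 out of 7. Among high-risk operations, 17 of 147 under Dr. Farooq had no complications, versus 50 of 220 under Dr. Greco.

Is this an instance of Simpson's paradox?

Low-risk: Dr. Farooq 4/6 = 66.7%, Dr. Greco 6/7 = 85.7% → Dr. Greco
High-risk: Dr. Farooq 17/147 = 11.6%, Dr. Greco 50/220 = 22.7% → Dr. Greco
Overall: Dr. Farooq 21/153 = 13.7%, Dr. Greco 56/227 = 24.7% → Dr. Greco
Dr. Greco wins overall and in every patient risk group — no reversal.

No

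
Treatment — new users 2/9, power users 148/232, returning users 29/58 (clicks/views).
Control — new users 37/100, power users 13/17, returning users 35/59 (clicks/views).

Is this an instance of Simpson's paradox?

New users: Treatment 2/9 = 22.2%, Control 37/100 = 37.0% → Control
Power users: Treatment 148/232 = 63.8%, Control 13/17 = 76.5% → Control
Returning users: Treatment 29/58 = 50.0%, Control 35/59 = 59.3% → Control
Overall: Treatment 179/299 = 59.9%, Control 85/176 = 48.3% → Treatment
Control wins each user group but Treatment wins overall — the comparison reverses. Control's views skew toward new users, which has a lower base rate.

Yes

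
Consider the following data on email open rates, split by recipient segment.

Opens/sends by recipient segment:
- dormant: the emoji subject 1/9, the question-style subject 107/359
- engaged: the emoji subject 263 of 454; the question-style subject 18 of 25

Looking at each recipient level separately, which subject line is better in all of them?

the question-style subject

Dormant: the emoji subject 1/9 = 11.1%, the question-style subject 107/359 = 29.8% → the question-style subject
Engaged: the emoji subject 263/454 = 57.9%, the question-style subject 18/25 = 72.0% → the question-style subject
The question-style subject has the higher rate in both groups.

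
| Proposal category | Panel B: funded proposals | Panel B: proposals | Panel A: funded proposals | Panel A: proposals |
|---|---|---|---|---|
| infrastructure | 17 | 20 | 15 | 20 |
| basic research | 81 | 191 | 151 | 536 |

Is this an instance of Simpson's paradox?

No

Infrastructure: Panel B 17/20 = 85.0%, Panel A 15/20 = 75.0% → Panel B
Basic research: Panel B 81/191 = 42.4%, Panel A 151/536 = 28.2% → Panel B
Overall: Panel B 98/211 = 46.4%, Panel A 166/556 = 29.9% → Panel B
Panel B wins overall and in every proposal group — no reversal.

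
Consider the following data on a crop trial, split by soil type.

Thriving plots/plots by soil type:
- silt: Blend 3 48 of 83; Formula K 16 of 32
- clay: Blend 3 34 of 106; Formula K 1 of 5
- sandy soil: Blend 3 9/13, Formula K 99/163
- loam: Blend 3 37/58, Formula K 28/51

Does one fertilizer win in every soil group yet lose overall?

Yes

Silt: Blend 3 48/83 = 57.8%, Formula K 16/32 = 50.0% → Blend 3
Clay: Blend 3 34/106 = 32.1%, Formula K 1/5 = 20.0% → Blend 3
Sandy soil: Blend 3 9/13 = 69.2%, Formula K 99/163 = 60.7% → Blend 3
Loam: Blend 3 37/58 = 63.8%, Formula K 28/51 = 54.9% → Blend 3
Overall: Blend 3 128/260 = 49.2%, Formula K 144/251 = 57.4% → Formula K
Blend 3 wins each soil group but Formula K wins overall — the comparison reverses. Blend 3's plots skew toward clay, which has a lower base rate.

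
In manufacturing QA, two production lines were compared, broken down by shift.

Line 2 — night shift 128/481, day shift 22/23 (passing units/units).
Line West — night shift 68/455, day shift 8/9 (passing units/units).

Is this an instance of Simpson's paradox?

Night shift: Line 2 128/481 = 26.6%, Line West 68/455 = 14.9% → Line 2
Day shift: Line 2 22/23 = 95.7%, Line West 8/9 = 88.9% → Line 2
Overall: Line 2 150/504 = 29.8%, Line West 76/464 = 16.4% → Line 2
Line 2 wins overall and in every shift group — no reversal.

No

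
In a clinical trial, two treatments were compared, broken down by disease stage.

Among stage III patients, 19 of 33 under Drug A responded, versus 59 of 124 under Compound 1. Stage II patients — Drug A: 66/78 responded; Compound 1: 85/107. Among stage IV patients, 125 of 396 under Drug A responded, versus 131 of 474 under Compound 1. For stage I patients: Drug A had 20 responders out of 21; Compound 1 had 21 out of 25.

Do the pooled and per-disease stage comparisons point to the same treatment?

Stage III: Drug A 19/33 = 57.6%, Compound 1 59/124 = 47.6% → Drug A
Stage II: Drug A 66/78 = 84.6%, Compound 1 85/107 = 79.4% → Drug A
Stage IV: Drug A 125/396 = 31.6%, Compound 1 131/474 = 27.6% → Drug A
Stage I: Drug A 20/21 = 95.2%, Compound 1 21/25 = 84.0% → Drug A
Overall: Drug A 230/528 = 43.6%, Compound 1 296/730 = 40.5% → Drug A
Drug A wins overall and in every disease group — no reversal.

Yes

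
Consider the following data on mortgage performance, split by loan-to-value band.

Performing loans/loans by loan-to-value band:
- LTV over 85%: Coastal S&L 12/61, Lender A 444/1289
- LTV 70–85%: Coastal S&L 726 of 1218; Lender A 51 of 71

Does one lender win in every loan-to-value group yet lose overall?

LTV over 85%: Coastal S&L 12/61 = 19.7%, Lender A 444/1289 = 34.4% → Lender A
LTV 70–85%: Coastal S&L 726/1218 = 59.6%, Lender A 51/71 = 71.8% → Lender A
Overall: Coastal S&L 738/1279 = 57.7%, Lender A 495/1360 = 36.4% → Coastal S&L
Lender A wins each loan-to-value group but Coastal S&L wins overall — the comparison reverses. Lender A's loans skew toward LTV over 85%, which has a lower base rate.

Yes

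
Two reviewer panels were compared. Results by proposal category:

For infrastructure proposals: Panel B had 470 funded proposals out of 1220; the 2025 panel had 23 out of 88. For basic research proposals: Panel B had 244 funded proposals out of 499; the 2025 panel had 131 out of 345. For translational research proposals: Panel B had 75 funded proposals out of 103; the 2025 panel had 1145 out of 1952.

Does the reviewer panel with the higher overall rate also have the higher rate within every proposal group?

Infrastructure: Panel B 470/1220 = 38.5%, the 2025 panel 23/88 = 26.1% → Panel B
Basic research: Panel B 244/499 = 48.9%, the 2025 panel 131/345 = 38.0% → Panel B
Translational research: Panel B 75/103 = 72.8%, the 2025 panel 1145/1952 = 58.7% → Panel B
Overall: Panel B 789/1822 = 43.3%, the 2025 panel 1299/2385 = 54.5% → the 2025 panel
Panel B wins each proposal group but the 2025 panel wins overall — the comparison reverses. Panel B's proposals skew toward infrastructure, which has a lower base rate.

No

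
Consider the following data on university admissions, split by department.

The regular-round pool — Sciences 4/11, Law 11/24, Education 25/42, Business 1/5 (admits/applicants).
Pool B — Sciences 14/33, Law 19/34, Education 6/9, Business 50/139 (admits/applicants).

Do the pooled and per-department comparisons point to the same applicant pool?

No

Sciences: the regular-round pool 4/11 = 36.4%, Pool B 14/33 = 42.4% → Pool B
Law: the regular-round pool 11/24 = 45.8%, Pool B 19/34 = 55.9% → Pool B
Education: the regular-round pool 25/42 = 59.5%, Pool B 6/9 = 66.7% → Pool B
Business: the regular-round pool 1/5 = 20.0%, Pool B 50/139 = 36.0% → Pool B
Overall: the regular-round pool 41/82 = 50.0%, Pool B 89/215 = 41.4% → the regular-round pool
Pool B wins each department group but the regular-round pool wins overall — the comparison reverses. Pool B's applicants skew toward Business, which has a lower base rate.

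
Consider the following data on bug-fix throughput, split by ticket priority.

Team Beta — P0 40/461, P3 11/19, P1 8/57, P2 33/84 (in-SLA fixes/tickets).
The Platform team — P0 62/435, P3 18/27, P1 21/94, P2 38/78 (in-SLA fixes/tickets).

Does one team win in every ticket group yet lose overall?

No

P0: Team Beta 40/461 = 8.7%, the Platform team 62/435 = 14.3% → the Platform team
P3: Team Beta 11/19 = 57.9%, the Platform team 18/27 = 66.7% → the Platform team
P1: Team Beta 8/57 = 14.0%, the Platform team 21/94 = 22.3% → the Platform team
P2: Team Beta 33/84 = 39.3%, the Platform team 38/78 = 48.7% → the Platform team
Overall: Team Beta 92/621 = 14.8%, the Platform team 139/634 = 21.9% → the Platform team
The Platform team wins overall and in every ticket group — no reversal.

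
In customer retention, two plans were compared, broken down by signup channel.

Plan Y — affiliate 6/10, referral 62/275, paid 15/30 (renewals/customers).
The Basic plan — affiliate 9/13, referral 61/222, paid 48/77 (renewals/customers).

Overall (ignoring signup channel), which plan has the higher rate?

the Basic plan

Affiliate: Plan Y 6/10 = 60.0%, the Basic plan 9/13 = 69.2% → the Basic plan
Referral: Plan Y 62/275 = 22.5%, the Basic plan 61/222 = 27.5% → the Basic plan
Paid: Plan Y 15/30 = 50.0%, the Basic plan 48/77 = 62.3% → the Basic plan
Overall: Plan Y 83/315 = 26.3%, the Basic plan 118/312 = 37.8% → the Basic plan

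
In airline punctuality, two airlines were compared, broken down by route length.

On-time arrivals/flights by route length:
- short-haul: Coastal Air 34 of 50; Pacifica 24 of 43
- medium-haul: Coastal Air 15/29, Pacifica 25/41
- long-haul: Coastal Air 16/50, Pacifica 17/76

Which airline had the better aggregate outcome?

Coastal Air

Short-haul: Coastal Air 34/50 = 68.0%, Pacifica 24/43 = 55.8% → Coastal Air
Medium-haul: Coastal Air 15/29 = 51.7%, Pacifica 25/41 = 61.0% → Pacifica
Long-haul: Coastal Air 16/50 = 32.0%, Pacifica 17/76 = 22.4% → Coastal Air
Overall: Coastal Air 65/129 = 50.4%, Pacifica 66/160 = 41.2% → Coastal Air
(Neither sweeps every route group, but Coastal Air has the higher pooled rate.)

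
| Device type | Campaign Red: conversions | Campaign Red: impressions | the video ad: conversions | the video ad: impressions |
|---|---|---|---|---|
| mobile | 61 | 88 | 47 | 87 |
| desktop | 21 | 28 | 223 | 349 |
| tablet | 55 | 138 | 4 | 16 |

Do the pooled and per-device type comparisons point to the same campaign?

No

Mobile: Campaign Red 61/88 = 69.3%, the video ad 47/87 = 54.0% → Campaign Red
Desktop: Campaign Red 21/28 = 75.0%, the video ad 223/349 = 63.9% → Campaign Red
Tablet: Campaign Red 55/138 = 39.9%, the video ad 4/16 = 25.0% → Campaign Red
Overall: Campaign Red 137/254 = 53.9%, the video ad 274/452 = 60.6% → the video ad
Campaign Red wins each device group but the video ad wins overall — the comparison reverses. Campaign Red's impressions skew toward tablet, which has a lower base rate.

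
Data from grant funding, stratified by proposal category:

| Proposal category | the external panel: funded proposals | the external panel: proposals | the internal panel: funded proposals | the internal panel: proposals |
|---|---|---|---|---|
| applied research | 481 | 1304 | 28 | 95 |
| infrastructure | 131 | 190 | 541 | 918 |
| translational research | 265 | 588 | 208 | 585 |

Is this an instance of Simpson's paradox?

Yes

Applied research: the external panel 481/1304 = 36.9%, the internal panel 28/95 = 29.5% → the external panel
Infrastructure: the external panel 131/190 = 68.9%, the internal panel 541/918 = 58.9% → the external panel
Translational research: the external panel 265/588 = 45.1%, the internal panel 208/585 = 35.6% → the external panel
Overall: the external panel 877/2082 = 42.1%, the internal panel 777/1598 = 48.6% → the internal panel
The external panel wins each proposal group but the internal panel wins overall — the comparison reverses. The external panel's proposals skew toward applied research, which has a lower base rate.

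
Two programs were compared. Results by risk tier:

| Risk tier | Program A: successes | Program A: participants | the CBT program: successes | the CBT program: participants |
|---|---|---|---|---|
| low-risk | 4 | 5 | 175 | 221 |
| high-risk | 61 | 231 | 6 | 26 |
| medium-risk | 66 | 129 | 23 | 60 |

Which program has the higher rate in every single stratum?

Program A

Low-risk: Program A 4/5 = 80.0%, the CBT program 175/221 = 79.2% → Program A
High-risk: Program A 61/231 = 26.4%, the CBT program 6/26 = 23.1% → Program A
Medium-risk: Program A 66/129 = 51.2%, the CBT program 23/60 = 38.3% → Program A
Program A has the higher rate in all 3 groups.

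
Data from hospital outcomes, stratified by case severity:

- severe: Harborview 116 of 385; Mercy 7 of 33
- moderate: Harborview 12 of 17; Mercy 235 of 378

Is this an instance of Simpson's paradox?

Severe: Harborview 116/385 = 30.1%, Mercy 7/33 = 21.2% → Harborview
Moderate: Harborview 12/17 = 70.6%, Mercy 235/378 = 62.2% → Harborview
Overall: Harborview 128/402 = 31.8%, Mercy 242/411 = 58.9% → Mercy
Harborview wins each case group but Mercy wins overall — the comparison reverses. Harborview's patients skew toward severe, which has a lower base rate.

Yes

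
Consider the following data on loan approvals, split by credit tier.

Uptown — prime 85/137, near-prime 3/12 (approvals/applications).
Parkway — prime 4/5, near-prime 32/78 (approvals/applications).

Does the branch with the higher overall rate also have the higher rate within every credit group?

No

Prime: Uptown 85/137 = 62.0%, Parkway 4/5 = 80.0% → Parkway
Near-prime: Uptown 3/12 = 25.0%, Parkway 32/78 = 41.0% → Parkway
Overall: Uptown 88/149 = 59.1%, Parkway 36/83 = 43.4% → Uptown
Parkway wins each credit group but Uptown wins overall — the comparison reverses. Parkway's applications skew toward near-prime, which has a lower base rate.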